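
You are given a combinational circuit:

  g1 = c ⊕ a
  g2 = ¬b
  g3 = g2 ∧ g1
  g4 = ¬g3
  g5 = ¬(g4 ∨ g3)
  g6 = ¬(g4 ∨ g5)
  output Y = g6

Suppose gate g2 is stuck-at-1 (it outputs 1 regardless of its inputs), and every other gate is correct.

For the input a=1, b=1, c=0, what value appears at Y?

Propagate with g2 forced: g1=1, g2=1 [stuck-at-1], g3=1, g4=0, g5=0, g6=1.
So Y = 1. (Without the fault it would be 0.)

1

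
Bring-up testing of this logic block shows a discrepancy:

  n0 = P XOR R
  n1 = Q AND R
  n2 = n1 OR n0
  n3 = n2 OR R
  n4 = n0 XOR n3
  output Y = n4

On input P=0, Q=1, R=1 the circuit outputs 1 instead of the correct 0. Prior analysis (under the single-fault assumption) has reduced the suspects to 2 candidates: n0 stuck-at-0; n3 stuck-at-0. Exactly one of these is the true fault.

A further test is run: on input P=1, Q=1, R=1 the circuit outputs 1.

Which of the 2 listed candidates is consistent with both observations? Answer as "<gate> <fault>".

Evaluate each candidate on input P=1, Q=1, R=1:
  n0 stuck-at-0: n0=0 [stuck-at-0], n1=1, n2=1, n3=1, n4=1 → 1 — matches
  n3 stuck-at-0: n0=0, n1=1, n2=1, n3=0 [stuck-at-0], n4=0 → 0 — eliminated
Only n0 stuck-at-0 reproduces the observed 1.

n0 stuck-at-0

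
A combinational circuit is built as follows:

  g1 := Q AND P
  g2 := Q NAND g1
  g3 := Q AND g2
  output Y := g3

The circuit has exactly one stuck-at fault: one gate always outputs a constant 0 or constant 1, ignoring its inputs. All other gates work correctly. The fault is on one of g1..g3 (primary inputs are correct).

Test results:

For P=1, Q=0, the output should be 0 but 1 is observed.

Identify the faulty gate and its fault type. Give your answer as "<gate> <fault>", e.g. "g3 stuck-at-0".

Fault-free values for test 1 (P=1, Q=0): g1=0, g2=1, g3=0, giving Y=0. Observed 1.
Test 1: faults giving observed 1 are {g3 stuck-at-1}.
Only g3 stuck-at-1 is consistent with every test.

g3 stuck-at-1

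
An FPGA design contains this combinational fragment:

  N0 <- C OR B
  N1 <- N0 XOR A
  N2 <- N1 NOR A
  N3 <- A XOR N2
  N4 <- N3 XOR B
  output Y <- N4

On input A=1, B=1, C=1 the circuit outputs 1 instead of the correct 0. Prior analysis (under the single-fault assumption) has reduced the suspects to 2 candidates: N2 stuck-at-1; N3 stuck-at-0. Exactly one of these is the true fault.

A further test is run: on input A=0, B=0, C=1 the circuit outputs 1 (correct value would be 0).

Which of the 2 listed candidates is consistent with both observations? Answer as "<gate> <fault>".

N2 stuck-at-1

Evaluate each candidate on input A=0, B=0, C=1:
  N2 stuck-at-1: N0=1, N1=1, N2=1 [stuck-at-1], N3=1, N4=1 → 1 — matches
  N3 stuck-at-0: N0=1, N1=1, N2=0, N3=0 [stuck-at-0], N4=0 → 0 — eliminated
Only N2 stuck-at-1 reproduces the observed 1.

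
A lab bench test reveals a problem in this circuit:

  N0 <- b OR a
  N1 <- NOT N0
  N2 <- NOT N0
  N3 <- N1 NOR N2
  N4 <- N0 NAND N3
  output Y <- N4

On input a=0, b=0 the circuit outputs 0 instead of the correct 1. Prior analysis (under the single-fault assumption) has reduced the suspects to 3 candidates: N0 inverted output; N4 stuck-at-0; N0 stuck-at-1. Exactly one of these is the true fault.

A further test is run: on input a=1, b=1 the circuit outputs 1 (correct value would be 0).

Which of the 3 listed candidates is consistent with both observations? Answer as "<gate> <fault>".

Evaluate each candidate on input a=1, b=1:
  N0 inverted output: N0=0 [inverted output], N1=1, N2=1, N3=0, N4=1 → 1 — matches
  N4 stuck-at-0: N0=1, N1=0, N2=0, N3=1, N4=0 [stuck-at-0] → 0 — eliminated
  N0 stuck-at-1: N0=1 [stuck-at-1], N1=0, N2=0, N3=1, N4=0 → 0 — eliminated
Only N0 inverted output reproduces the observed 1.

N0 inverted output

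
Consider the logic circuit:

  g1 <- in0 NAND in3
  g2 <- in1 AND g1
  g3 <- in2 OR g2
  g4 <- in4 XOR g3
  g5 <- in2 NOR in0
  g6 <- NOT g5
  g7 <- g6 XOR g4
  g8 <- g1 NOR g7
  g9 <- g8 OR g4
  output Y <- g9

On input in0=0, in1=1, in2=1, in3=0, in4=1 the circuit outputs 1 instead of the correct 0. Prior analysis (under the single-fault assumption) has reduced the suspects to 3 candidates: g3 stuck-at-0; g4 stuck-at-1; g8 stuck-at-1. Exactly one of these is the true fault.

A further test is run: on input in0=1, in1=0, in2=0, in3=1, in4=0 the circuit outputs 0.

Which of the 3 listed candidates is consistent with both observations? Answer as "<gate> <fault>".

Evaluate each candidate on input in0=1, in1=0, in2=0, in3=1, in4=0:
  g3 stuck-at-0: g1=0, g2=0, g3=0 [stuck-at-0], g4=0, g5=0, g6=1, g7=1, g8=0, g9=0 → 0 — matches
  g4 stuck-at-1: g1=0, g2=0, g3=0, g4=1 [stuck-at-1], g5=0, g6=1, g7=0, g8=1, g9=1 → 1 — eliminated
  g8 stuck-at-1: g1=0, g2=0, g3=0, g4=0, g5=0, g6=1, g7=1, g8=1 [stuck-at-1], g9=1 → 1 — eliminated
Only g3 stuck-at-0 reproduces the observed 0.

g3 stuck-at-0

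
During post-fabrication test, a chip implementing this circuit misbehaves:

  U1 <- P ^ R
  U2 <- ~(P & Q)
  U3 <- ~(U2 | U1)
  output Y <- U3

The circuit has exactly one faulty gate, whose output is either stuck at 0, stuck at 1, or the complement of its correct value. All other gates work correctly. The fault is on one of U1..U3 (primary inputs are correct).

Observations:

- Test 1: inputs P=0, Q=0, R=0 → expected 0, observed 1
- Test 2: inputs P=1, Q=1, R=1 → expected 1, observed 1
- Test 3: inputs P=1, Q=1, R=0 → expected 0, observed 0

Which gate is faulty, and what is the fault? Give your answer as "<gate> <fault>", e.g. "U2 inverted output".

Fault-free values for test 1 (P=0, Q=0, R=0): U1=0, U2=1, U3=0, giving Y=0. Observed 1.
Test 1: faults giving observed 1 are {U2 stuck-at-0, U2 inverted output, U3 stuck-at-1, U3 inverted output}.
Test 2 (P=1, Q=1, R=1): fault-free U1=0, U2=0, U3=1 → 1; observed 1. Eliminates U2 inverted output, U3 inverted output.
Test 3 (P=1, Q=1, R=0): fault-free U1=1, U2=0, U3=0 → 0; observed 0. Eliminates U3 stuck-at-1.
Only U2 stuck-at-0 is consistent with every test.

U2 stuck-at-0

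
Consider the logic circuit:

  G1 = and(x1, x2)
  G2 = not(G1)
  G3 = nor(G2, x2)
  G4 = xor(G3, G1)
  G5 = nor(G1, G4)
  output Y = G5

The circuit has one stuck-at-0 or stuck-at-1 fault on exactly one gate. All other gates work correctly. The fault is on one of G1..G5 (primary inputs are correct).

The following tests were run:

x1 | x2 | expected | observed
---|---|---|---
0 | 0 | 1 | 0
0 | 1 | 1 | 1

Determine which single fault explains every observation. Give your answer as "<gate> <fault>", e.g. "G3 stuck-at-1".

G2 stuck-at-0

Fault-free values for test 1 (x1=0, x2=0): G1=0, G2=1, G3=0, G4=0, G5=1, giving Y=1. Observed 0.
Test 1: faults giving observed 0 are {G1 stuck-at-1, G2 stuck-at-0, G3 stuck-at-1, G4 stuck-at-1, G5 stuck-at-0}.
Test 2 (x1=0, x2=1): fault-free G1=0, G2=1, G3=0, G4=0, G5=1 → 1; observed 1. Eliminates G1 stuck-at-1, G3 stuck-at-1, G4 stuck-at-1, G5 stuck-at-0.
Only G2 stuck-at-0 is consistent with every test.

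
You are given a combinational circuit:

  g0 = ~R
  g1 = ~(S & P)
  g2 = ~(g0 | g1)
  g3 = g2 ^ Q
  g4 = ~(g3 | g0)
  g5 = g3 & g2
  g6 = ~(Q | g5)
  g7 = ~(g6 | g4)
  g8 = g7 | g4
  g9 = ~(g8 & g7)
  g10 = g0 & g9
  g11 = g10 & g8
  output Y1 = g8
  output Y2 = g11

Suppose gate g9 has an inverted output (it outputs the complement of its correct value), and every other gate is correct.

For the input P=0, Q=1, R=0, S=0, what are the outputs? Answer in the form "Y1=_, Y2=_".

Propagate with g9 forced: g0=1, g1=1, g2=0, g3=1, g4=0, g5=0, g6=0, g7=1, g8=1, g9=1 [inverted output], g10=1, g11=1.
So the outputs are Y1=1, Y2=1. (Without the fault they would be Y1=1, Y2=0.)

Y1=1, Y2=1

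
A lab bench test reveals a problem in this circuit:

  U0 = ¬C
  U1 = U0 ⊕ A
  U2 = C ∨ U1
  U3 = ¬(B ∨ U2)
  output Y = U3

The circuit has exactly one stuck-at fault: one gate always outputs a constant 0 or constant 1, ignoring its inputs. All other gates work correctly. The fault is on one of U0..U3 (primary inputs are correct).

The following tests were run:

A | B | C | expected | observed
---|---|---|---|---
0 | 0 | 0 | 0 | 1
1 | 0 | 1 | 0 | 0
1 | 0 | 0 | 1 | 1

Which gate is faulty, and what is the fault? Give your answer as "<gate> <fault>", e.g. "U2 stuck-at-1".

Fault-free values for test 1 (A=0, B=0, C=0): U0=1, U1=1, U2=1, U3=0, giving Y=0. Observed 1.
Test 1: faults giving observed 1 are {U0 stuck-at-0, U1 stuck-at-0, U2 stuck-at-0, U3 stuck-at-1}.
Test 2 (A=1, B=0, C=1): fault-free U0=0, U1=1, U2=1, U3=0 → 0; observed 0. Eliminates U2 stuck-at-0, U3 stuck-at-1.
Test 3 (A=1, B=0, C=0): fault-free U0=1, U1=0, U2=0, U3=1 → 1; observed 1. Eliminates U0 stuck-at-0.
Only U1 stuck-at-0 is consistent with every test.

U1 stuck-at-0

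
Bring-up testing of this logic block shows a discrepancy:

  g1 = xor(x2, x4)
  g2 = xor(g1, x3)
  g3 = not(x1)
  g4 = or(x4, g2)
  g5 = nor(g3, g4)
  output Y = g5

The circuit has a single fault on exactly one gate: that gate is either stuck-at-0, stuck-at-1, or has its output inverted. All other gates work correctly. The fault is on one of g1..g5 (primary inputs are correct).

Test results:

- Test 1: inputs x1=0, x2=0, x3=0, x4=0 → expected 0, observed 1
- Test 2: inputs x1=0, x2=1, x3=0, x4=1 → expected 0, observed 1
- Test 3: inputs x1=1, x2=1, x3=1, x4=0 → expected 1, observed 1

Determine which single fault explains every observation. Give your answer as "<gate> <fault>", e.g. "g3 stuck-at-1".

Fault-free values for test 1 (x1=0, x2=0, x3=0, x4=0): g1=0, g2=0, g3=1, g4=0, g5=0, giving Y=0. Observed 1.
Test 1: faults giving observed 1 are {g3 stuck-at-0, g3 inverted output, g5 stuck-at-1, g5 inverted output}.
Test 2 (x1=0, x2=1, x3=0, x4=1): fault-free g1=0, g2=0, g3=1, g4=1, g5=0 → 0; observed 1. Eliminates g3 stuck-at-0, g3 inverted output.
Test 3 (x1=1, x2=1, x3=1, x4=0): fault-free g1=1, g2=0, g3=0, g4=0, g5=1 → 1; observed 1. Eliminates g5 inverted output.
Only g5 stuck-at-1 is consistent with every test.

g5 stuck-at-1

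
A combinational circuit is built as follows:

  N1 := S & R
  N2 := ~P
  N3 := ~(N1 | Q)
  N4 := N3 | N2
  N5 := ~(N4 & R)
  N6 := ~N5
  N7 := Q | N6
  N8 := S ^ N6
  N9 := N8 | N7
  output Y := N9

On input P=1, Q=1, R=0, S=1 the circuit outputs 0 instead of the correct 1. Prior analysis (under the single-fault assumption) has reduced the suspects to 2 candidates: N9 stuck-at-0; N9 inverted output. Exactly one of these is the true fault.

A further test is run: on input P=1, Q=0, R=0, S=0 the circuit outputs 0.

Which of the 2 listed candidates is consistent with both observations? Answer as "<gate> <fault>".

Evaluate each candidate on input P=1, Q=0, R=0, S=0:
  N9 stuck-at-0: N1=0, N2=0, N3=1, N4=1, N5=1, N6=0, N7=0, N8=0, N9=0 [stuck-at-0] → 0 — matches
  N9 inverted output: N1=0, N2=0, N3=1, N4=1, N5=1, N6=0, N7=0, N8=0, N9=1 [inverted output] → 1 — eliminated
Only N9 stuck-at-0 reproduces the observed 0.

N9 stuck-at-0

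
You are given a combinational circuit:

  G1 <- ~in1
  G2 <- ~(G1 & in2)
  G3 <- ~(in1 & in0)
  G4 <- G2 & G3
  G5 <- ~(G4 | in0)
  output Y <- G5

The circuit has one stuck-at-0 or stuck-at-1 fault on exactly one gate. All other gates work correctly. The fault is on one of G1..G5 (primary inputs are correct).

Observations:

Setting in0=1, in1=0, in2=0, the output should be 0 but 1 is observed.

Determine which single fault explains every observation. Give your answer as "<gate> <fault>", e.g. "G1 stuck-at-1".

G5 stuck-at-1

Fault-free values for test 1 (in0=1, in1=0, in2=0): G1=1, G2=1, G3=1, G4=1, G5=0, giving Y=0. Observed 1.
Test 1: faults giving observed 1 are {G5 stuck-at-1}.
Only G5 stuck-at-1 is consistent with every test.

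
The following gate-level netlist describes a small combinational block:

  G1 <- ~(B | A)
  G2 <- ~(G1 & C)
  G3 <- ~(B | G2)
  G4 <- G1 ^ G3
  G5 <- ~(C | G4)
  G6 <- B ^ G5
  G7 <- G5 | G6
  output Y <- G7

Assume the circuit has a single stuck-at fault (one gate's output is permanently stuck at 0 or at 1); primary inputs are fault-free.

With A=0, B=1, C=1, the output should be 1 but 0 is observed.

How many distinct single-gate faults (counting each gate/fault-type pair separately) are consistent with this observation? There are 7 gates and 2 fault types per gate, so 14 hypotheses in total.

2

Fault-free: G1=0, G2=1, G3=0, G4=0, G5=0, G6=1, G7=1 → 1. Observed 0.
  G1 stuck-at-0: output 1 ✗
  G1 stuck-at-1: output 1 ✗
  G2 stuck-at-0: output 1 ✗
  G2 stuck-at-1: output 1 ✗
  G3 stuck-at-0: output 1 ✗
  G3 stuck-at-1: output 1 ✗
  G4 stuck-at-0: output 1 ✗
  G4 stuck-at-1: output 1 ✗
  G5 stuck-at-0: output 1 ✗
  G5 stuck-at-1: output 1 ✗
  G6 stuck-at-0: output 0 ✓
  G6 stuck-at-1: output 1 ✗
  G7 stuck-at-0: output 0 ✓
  G7 stuck-at-1: output 1 ✗
Consistent faults: {G6 stuck-at-0, G7 stuck-at-0} — 2 in all.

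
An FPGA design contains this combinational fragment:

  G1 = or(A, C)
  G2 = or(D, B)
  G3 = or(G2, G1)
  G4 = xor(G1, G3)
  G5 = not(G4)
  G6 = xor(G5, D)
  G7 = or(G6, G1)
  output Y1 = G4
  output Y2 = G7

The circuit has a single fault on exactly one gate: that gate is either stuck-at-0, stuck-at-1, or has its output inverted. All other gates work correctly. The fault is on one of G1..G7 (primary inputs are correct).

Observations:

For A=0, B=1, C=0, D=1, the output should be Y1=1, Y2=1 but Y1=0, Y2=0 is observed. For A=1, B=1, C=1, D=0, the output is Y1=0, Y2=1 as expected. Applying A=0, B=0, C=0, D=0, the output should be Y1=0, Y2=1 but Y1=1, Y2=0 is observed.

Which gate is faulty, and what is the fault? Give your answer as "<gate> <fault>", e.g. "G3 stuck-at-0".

Fault-free values for test 1 (A=0, B=1, C=0, D=1): G1=0, G2=1, G3=1, G4=1, G5=0, G6=1, G7=1, giving Y1=1, Y2=1. Observed Y1=0, Y2=0.
Test 1: faults giving observed Y1=0, Y2=0 are {G2 stuck-at-0, G2 inverted output, G3 stuck-at-0, G3 inverted output, G4 stuck-at-0, G4 inverted output}.
Test 2 (A=1, B=1, C=1, D=0): fault-free G1=1, G2=1, G3=1, G4=0, G5=1, G6=1, G7=1 → Y1=0, Y2=1; observed Y1=0, Y2=1. Eliminates G3 stuck-at-0, G3 inverted output, G4 inverted output.
Test 3 (A=0, B=0, C=0, D=0): fault-free G1=0, G2=0, G3=0, G4=0, G5=1, G6=1, G7=1 → Y1=0, Y2=1; observed Y1=1, Y2=0. Eliminates G2 stuck-at-0, G4 stuck-at-0.
Only G2 inverted output is consistent with every test.

G2 inverted output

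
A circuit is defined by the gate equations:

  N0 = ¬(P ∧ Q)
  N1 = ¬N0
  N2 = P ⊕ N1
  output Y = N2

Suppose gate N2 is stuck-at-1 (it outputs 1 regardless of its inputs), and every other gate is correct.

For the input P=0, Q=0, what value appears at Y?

Propagate with N2 forced: N0=1, N1=0, N2=1 [stuck-at-1].
So Y = 1. (Without the fault it would be 0.)

1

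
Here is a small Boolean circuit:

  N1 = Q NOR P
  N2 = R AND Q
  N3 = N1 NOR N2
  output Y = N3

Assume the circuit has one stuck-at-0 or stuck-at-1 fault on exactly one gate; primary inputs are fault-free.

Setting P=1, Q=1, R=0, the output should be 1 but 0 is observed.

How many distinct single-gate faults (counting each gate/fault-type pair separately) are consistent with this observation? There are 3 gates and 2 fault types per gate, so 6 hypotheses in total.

Fault-free: N1=0, N2=0, N3=1 → 1. Observed 0.
  N1 stuck-at-0: output 1 ✗
  N1 stuck-at-1: output 0 ✓
  N2 stuck-at-0: output 1 ✗
  N2 stuck-at-1: output 0 ✓
  N3 stuck-at-0: output 0 ✓
  N3 stuck-at-1: output 1 ✗
Consistent faults: {N1 stuck-at-1, N2 stuck-at-1, N3 stuck-at-0} — 3 in all.

3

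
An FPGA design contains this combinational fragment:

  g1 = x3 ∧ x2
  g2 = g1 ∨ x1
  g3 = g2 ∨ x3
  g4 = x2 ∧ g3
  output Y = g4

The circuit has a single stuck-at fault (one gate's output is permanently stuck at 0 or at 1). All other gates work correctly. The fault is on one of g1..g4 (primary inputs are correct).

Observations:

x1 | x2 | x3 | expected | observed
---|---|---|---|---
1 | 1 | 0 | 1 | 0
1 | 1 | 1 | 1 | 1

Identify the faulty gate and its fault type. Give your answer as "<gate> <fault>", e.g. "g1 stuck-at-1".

g2 stuck-at-0

Fault-free values for test 1 (x1=1, x2=1, x3=0): g1=0, g2=1, g3=1, g4=1, giving Y=1. Observed 0.
Test 1: faults giving observed 0 are {g2 stuck-at-0, g3 stuck-at-0, g4 stuck-at-0}.
Test 2 (x1=1, x2=1, x3=1): fault-free g1=1, g2=1, g3=1, g4=1 → 1; observed 1. Eliminates g3 stuck-at-0, g4 stuck-at-0.
Only g2 stuck-at-0 is consistent with every test.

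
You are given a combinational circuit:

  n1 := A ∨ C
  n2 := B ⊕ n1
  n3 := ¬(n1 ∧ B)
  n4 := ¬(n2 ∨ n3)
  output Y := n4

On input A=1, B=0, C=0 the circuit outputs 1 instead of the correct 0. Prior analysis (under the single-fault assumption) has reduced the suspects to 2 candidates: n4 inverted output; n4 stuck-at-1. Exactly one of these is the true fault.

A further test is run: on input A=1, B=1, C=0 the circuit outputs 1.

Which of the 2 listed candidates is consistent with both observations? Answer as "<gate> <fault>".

n4 stuck-at-1

Evaluate each candidate on input A=1, B=1, C=0:
  n4 inverted output: n1=1, n2=0, n3=0, n4=0 [inverted output] → 0 — eliminated
  n4 stuck-at-1: n1=1, n2=0, n3=0, n4=1 [stuck-at-1] → 1 — matches
Only n4 stuck-at-1 reproduces the observed 1.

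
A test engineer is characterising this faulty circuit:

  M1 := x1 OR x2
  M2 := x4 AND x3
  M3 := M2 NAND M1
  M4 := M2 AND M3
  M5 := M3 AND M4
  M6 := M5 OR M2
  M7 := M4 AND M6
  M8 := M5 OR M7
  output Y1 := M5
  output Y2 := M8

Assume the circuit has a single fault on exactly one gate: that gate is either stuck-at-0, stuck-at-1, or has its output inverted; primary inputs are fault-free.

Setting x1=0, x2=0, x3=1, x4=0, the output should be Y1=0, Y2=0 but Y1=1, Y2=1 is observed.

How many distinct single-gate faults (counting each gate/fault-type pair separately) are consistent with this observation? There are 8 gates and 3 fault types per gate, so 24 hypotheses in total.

6

Fault-free: M1=0, M2=0, M3=1, M4=0, M5=0, M6=0, M7=0, M8=0 → Y1=0, Y2=0. Observed Y1=1, Y2=1.
  M1: none of the 3 fault types match ✗
  M2: stuck-at-1, inverted output ✓; others ✗
  M3: none of the 3 fault types match ✗
  M4: stuck-at-1, inverted output ✓; others ✗
  M5: stuck-at-1, inverted output ✓; others ✗
  M6: none of the 3 fault types match ✗
  M7: none of the 3 fault types match ✗
  M8: none of the 3 fault types match ✗
Consistent faults: {M2 stuck-at-1, M2 inverted output, M4 stuck-at-1, M4 inverted output, M5 stuck-at-1, M5 inverted output} — 6 in all.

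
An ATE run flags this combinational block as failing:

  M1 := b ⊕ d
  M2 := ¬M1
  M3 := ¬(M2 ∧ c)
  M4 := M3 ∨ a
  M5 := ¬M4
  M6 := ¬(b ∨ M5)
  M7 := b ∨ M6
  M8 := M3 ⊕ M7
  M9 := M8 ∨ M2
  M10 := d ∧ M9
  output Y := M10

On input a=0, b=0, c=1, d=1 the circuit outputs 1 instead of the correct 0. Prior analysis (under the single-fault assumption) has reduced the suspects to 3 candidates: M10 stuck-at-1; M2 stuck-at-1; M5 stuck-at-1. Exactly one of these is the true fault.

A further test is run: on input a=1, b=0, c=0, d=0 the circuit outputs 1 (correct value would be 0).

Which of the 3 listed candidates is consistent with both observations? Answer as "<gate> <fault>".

Evaluate each candidate on input a=1, b=0, c=0, d=0:
  M10 stuck-at-1: M1=0, M2=1, M3=1, M4=1, M5=0, M6=1, M7=1, M8=0, M9=1, M10=1 [stuck-at-1] → 1 — matches
  M2 stuck-at-1: M1=0, M2=1 [stuck-at-1], M3=1, M4=1, M5=0, M6=1, M7=1, M8=0, M9=1, M10=0 → 0 — eliminated
  M5 stuck-at-1: M1=0, M2=1, M3=1, M4=1, M5=1 [stuck-at-1], M6=0, M7=0, M8=1, M9=1, M10=0 → 0 — eliminated
Only M10 stuck-at-1 reproduces the observed 1.

M10 stuck-at-1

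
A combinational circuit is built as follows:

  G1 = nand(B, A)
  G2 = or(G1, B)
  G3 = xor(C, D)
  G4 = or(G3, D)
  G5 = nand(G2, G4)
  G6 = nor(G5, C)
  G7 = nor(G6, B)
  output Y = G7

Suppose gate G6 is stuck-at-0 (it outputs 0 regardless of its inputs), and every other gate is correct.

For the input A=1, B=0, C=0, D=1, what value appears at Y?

1

Propagate with G6 forced: G1=1, G2=1, G3=1, G4=1, G5=0, G6=0 [stuck-at-0], G7=1.
So Y = 1. (Without the fault it would be 0.)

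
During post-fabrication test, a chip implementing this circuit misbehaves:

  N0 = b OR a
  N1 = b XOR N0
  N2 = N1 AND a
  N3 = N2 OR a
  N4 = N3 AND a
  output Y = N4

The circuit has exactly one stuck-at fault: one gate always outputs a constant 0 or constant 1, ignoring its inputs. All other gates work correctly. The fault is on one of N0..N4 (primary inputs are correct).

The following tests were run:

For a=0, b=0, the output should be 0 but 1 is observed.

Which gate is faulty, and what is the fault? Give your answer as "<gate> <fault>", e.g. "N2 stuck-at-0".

N4 stuck-at-1

Fault-free values for test 1 (a=0, b=0): N0=0, N1=0, N2=0, N3=0, N4=0, giving Y=0. Observed 1.
Test 1: faults giving observed 1 are {N4 stuck-at-1}.
Only N4 stuck-at-1 is consistent with every test.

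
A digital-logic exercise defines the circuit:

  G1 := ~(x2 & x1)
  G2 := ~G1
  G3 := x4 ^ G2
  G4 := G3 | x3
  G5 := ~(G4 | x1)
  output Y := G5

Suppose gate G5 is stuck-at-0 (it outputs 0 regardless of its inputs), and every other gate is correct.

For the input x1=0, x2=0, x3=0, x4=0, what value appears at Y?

0

Propagate with G5 forced: G1=1, G2=0, G3=0, G4=0, G5=0 [stuck-at-0].
So Y = 0. (Without the fault it would be 1.)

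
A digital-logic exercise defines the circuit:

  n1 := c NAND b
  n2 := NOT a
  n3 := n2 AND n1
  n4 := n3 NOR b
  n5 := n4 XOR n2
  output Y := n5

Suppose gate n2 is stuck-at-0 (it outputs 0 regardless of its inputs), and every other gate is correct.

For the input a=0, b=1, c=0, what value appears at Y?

Propagate with n2 forced: n1=1, n2=0 [stuck-at-0], n3=0, n4=0, n5=0.
So Y = 0. (Without the fault it would be 1.)

0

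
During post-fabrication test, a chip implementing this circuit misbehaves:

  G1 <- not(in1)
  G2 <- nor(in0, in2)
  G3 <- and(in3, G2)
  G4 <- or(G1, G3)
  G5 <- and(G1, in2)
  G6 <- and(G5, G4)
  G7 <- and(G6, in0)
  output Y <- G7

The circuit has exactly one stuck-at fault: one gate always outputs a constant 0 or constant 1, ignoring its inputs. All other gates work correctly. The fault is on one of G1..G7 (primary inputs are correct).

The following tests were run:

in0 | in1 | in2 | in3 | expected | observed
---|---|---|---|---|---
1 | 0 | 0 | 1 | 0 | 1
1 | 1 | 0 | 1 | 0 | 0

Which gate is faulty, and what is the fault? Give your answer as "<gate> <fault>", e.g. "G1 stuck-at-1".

Fault-free values for test 1 (in0=1, in1=0, in2=0, in3=1): G1=1, G2=0, G3=0, G4=1, G5=0, G6=0, G7=0, giving Y=0. Observed 1.
Test 1: faults giving observed 1 are {G5 stuck-at-1, G6 stuck-at-1, G7 stuck-at-1}.
Test 2 (in0=1, in1=1, in2=0, in3=1): fault-free G1=0, G2=0, G3=0, G4=0, G5=0, G6=0, G7=0 → 0; observed 0. Eliminates G6 stuck-at-1, G7 stuck-at-1.
Only G5 stuck-at-1 is consistent with every test.

G5 stuck-at-1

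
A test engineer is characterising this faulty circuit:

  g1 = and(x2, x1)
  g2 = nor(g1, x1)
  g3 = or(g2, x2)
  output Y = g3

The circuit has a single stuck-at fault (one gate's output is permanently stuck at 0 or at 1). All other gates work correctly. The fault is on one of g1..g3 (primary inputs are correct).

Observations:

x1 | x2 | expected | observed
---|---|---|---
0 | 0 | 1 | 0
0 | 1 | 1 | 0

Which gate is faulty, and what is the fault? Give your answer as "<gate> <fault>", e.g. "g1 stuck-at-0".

Fault-free values for test 1 (x1=0, x2=0): g1=0, g2=1, g3=1, giving Y=1. Observed 0.
Test 1: faults giving observed 0 are {g1 stuck-at-1, g2 stuck-at-0, g3 stuck-at-0}.
Test 2 (x1=0, x2=1): fault-free g1=0, g2=1, g3=1 → 1; observed 0. Eliminates g1 stuck-at-1, g2 stuck-at-0.
Only g3 stuck-at-0 is consistent with every test.

g3 stuck-at-0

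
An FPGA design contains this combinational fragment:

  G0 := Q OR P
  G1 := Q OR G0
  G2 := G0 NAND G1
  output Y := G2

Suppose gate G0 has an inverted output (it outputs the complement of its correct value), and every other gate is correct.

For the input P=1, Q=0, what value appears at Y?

1

Propagate with G0 forced: G0=0 [inverted output], G1=0, G2=1.
So Y = 1. (Without the fault it would be 0.)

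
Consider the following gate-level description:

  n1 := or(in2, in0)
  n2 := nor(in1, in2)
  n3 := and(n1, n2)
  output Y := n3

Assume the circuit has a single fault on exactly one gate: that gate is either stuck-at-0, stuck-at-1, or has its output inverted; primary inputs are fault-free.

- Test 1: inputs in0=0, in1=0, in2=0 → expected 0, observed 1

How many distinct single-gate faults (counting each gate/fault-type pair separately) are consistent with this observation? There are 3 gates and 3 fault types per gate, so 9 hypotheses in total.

4

Fault-free: n1=0, n2=1, n3=0 → 0. Observed 1.
  n1 stuck-at-0: output 0 ✗
  n1 stuck-at-1: output 1 ✓
  n1 inverted output: output 1 ✓
  n2 stuck-at-0: output 0 ✗
  n2 stuck-at-1: output 0 ✗
  n2 inverted output: output 0 ✗
  n3 stuck-at-0: output 0 ✗
  n3 stuck-at-1: output 1 ✓
  n3 inverted output: output 1 ✓
Consistent faults: {n1 stuck-at-1, n1 inverted output, n3 stuck-at-1, n3 inverted output} — 4 in all.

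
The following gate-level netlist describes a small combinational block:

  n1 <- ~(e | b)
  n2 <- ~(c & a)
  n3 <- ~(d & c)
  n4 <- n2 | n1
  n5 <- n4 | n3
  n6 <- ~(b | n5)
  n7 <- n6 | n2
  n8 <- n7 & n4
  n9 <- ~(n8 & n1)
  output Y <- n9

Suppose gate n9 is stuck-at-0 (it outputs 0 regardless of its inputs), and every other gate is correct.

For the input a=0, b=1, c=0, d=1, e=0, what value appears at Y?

Propagate with n9 forced: n1=0, n2=1, n3=1, n4=1, n5=1, n6=0, n7=1, n8=1, n9=0 [stuck-at-0].
So Y = 0. (Without the fault it would be 1.)

0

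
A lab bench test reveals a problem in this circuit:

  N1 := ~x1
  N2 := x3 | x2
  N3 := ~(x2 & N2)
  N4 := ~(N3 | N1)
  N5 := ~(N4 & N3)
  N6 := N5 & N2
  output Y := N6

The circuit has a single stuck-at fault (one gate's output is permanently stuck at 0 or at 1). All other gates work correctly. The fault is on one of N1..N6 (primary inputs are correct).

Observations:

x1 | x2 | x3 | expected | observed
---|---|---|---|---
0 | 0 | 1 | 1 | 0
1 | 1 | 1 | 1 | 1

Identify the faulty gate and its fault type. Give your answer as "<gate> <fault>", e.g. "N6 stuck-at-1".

N4 stuck-at-1

Fault-free values for test 1 (x1=0, x2=0, x3=1): N1=1, N2=1, N3=1, N4=0, N5=1, N6=1, giving Y=1. Observed 0.
Test 1: faults giving observed 0 are {N2 stuck-at-0, N4 stuck-at-1, N5 stuck-at-0, N6 stuck-at-0}.
Test 2 (x1=1, x2=1, x3=1): fault-free N1=0, N2=1, N3=0, N4=1, N5=1, N6=1 → 1; observed 1. Eliminates N2 stuck-at-0, N5 stuck-at-0, N6 stuck-at-0.
Only N4 stuck-at-1 is consistent with every test.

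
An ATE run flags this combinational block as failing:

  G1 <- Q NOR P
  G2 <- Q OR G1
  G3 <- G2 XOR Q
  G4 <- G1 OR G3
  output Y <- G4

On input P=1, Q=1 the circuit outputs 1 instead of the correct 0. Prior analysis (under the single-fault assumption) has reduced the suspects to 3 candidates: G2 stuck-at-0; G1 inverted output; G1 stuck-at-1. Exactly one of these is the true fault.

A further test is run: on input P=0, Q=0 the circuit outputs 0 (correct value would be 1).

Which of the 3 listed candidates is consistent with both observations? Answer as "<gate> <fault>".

Evaluate each candidate on input P=0, Q=0:
  G2 stuck-at-0: G1=1, G2=0 [stuck-at-0], G3=0, G4=1 → 1 — eliminated
  G1 inverted output: G1=0 [inverted output], G2=0, G3=0, G4=0 → 0 — matches
  G1 stuck-at-1: G1=1 [stuck-at-1], G2=1, G3=1, G4=1 → 1 — eliminated
Only G1 inverted output reproduces the observed 0.

G1 inverted output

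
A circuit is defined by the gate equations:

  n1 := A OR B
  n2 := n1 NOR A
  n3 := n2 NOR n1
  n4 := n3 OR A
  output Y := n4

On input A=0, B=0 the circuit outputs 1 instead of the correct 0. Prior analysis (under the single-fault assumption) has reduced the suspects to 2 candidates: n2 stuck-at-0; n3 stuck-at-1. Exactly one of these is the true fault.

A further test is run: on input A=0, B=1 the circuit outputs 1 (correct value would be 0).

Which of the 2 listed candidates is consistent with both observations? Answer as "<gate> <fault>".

n3 stuck-at-1

Evaluate each candidate on input A=0, B=1:
  n2 stuck-at-0: n1=1, n2=0 [stuck-at-0], n3=0, n4=0 → 0 — eliminated
  n3 stuck-at-1: n1=1, n2=0, n3=1 [stuck-at-1], n4=1 → 1 — matches
Only n3 stuck-at-1 reproduces the observed 1.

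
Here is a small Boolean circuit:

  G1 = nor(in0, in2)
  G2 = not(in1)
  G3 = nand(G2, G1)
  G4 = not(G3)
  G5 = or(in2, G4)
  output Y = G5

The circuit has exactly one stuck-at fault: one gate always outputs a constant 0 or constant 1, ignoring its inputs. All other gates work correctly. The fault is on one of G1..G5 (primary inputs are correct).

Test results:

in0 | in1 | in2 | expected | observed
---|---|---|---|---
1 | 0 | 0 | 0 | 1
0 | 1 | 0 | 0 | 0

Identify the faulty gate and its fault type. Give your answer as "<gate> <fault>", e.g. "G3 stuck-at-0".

Fault-free values for test 1 (in0=1, in1=0, in2=0): G1=0, G2=1, G3=1, G4=0, G5=0, giving Y=0. Observed 1.
Test 1: faults giving observed 1 are {G1 stuck-at-1, G3 stuck-at-0, G4 stuck-at-1, G5 stuck-at-1}.
Test 2 (in0=0, in1=1, in2=0): fault-free G1=1, G2=0, G3=1, G4=0, G5=0 → 0; observed 0. Eliminates G3 stuck-at-0, G4 stuck-at-1, G5 stuck-at-1.
Only G1 stuck-at-1 is consistent with every test.

G1 stuck-at-1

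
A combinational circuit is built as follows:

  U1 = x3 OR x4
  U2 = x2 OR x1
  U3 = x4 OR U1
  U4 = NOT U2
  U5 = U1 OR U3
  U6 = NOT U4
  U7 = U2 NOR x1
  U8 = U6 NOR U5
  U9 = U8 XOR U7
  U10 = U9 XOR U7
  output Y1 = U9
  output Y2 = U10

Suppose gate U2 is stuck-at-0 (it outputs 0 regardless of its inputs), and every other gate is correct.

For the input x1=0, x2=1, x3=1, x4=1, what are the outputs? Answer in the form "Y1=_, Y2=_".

Propagate with U2 forced: U1=1, U2=0 [stuck-at-0], U3=1, U4=1, U5=1, U6=0, U7=1, U8=0, U9=1, U10=0.
So the outputs are Y1=1, Y2=0. (Without the fault they would be Y1=0, Y2=0.)

Y1=1, Y2=0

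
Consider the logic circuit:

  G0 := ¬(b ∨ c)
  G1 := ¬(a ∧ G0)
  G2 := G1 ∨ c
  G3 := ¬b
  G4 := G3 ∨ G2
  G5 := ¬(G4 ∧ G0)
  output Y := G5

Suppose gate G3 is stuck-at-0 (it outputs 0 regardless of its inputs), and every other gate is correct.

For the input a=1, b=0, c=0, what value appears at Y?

Propagate with G3 forced: G0=1, G1=0, G2=0, G3=0 [stuck-at-0], G4=0, G5=1.
So Y = 1. (Without the fault it would be 0.)

1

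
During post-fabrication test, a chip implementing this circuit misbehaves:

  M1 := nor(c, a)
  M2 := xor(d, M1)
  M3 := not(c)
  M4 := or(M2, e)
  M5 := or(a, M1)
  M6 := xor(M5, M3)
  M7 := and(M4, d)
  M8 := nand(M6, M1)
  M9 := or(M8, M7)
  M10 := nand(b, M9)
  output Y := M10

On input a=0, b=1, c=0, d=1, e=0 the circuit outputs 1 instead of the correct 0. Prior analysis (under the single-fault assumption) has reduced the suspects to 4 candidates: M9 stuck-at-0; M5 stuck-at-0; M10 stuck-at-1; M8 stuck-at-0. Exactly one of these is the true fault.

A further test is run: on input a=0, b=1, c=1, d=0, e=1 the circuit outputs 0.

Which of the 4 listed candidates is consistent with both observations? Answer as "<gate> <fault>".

M5 stuck-at-0

Evaluate each candidate on input a=0, b=1, c=1, d=0, e=1:
  M9 stuck-at-0: M1=0, M2=0, M3=0, M4=1, M5=0, M6=0, M7=0, M8=1, M9=0 [stuck-at-0], M10=1 → 1 — eliminated
  M5 stuck-at-0: M1=0, M2=0, M3=0, M4=1, M5=0 [stuck-at-0], M6=0, M7=0, M8=1, M9=1, M10=0 → 0 — matches
  M10 stuck-at-1: M1=0, M2=0, M3=0, M4=1, M5=0, M6=0, M7=0, M8=1, M9=1, M10=1 [stuck-at-1] → 1 — eliminated
  M8 stuck-at-0: M1=0, M2=0, M3=0, M4=1, M5=0, M6=0, M7=0, M8=0 [stuck-at-0], M9=0, M10=1 → 1 — eliminated
Only M5 stuck-at-0 reproduces the observed 0.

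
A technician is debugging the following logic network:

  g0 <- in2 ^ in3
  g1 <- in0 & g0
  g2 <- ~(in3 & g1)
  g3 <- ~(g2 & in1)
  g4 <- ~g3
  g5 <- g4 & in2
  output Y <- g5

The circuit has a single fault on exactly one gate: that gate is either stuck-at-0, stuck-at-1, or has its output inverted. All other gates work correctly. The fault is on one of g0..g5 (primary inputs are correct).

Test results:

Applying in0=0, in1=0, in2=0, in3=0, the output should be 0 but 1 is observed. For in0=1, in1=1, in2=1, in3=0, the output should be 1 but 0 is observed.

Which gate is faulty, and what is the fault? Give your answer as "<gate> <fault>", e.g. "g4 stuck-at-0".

g5 inverted output

Fault-free values for test 1 (in0=0, in1=0, in2=0, in3=0): g0=0, g1=0, g2=1, g3=1, g4=0, g5=0, giving Y=0. Observed 1.
Test 1: faults giving observed 1 are {g5 stuck-at-1, g5 inverted output}.
Test 2 (in0=1, in1=1, in2=1, in3=0): fault-free g0=1, g1=1, g2=1, g3=0, g4=1, g5=1 → 1; observed 0. Eliminates g5 stuck-at-1.
Only g5 inverted output is consistent with every test.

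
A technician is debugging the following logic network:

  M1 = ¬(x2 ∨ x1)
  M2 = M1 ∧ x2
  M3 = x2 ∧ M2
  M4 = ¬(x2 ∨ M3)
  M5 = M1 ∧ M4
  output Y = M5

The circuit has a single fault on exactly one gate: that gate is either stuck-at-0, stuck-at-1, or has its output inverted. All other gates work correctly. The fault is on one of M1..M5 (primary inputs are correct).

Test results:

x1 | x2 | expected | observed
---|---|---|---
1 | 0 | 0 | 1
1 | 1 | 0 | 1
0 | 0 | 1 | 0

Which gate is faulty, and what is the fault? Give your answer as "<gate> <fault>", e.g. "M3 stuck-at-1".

Fault-free values for test 1 (x1=1, x2=0): M1=0, M2=0, M3=0, M4=1, M5=0, giving Y=0. Observed 1.
Test 1: faults giving observed 1 are {M1 stuck-at-1, M1 inverted output, M5 stuck-at-1, M5 inverted output}.
Test 2 (x1=1, x2=1): fault-free M1=0, M2=0, M3=0, M4=0, M5=0 → 0; observed 1. Eliminates M1 stuck-at-1, M1 inverted output.
Test 3 (x1=0, x2=0): fault-free M1=1, M2=0, M3=0, M4=1, M5=1 → 1; observed 0. Eliminates M5 stuck-at-1.
Only M5 inverted output is consistent with every test.

M5 inverted output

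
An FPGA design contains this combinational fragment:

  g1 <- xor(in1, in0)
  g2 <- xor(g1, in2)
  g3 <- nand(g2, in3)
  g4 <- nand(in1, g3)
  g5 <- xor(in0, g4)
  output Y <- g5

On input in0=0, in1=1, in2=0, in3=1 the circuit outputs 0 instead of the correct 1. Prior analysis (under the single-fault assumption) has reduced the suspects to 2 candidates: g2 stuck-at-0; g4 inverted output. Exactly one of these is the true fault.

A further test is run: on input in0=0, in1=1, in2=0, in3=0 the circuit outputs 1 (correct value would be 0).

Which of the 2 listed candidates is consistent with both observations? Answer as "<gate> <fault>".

g4 inverted output

Evaluate each candidate on input in0=0, in1=1, in2=0, in3=0:
  g2 stuck-at-0: g1=1, g2=0 [stuck-at-0], g3=1, g4=0, g5=0 → 0 — eliminated
  g4 inverted output: g1=1, g2=1, g3=1, g4=1 [inverted output], g5=1 → 1 — matches
Only g4 inverted output reproduces the observed 1.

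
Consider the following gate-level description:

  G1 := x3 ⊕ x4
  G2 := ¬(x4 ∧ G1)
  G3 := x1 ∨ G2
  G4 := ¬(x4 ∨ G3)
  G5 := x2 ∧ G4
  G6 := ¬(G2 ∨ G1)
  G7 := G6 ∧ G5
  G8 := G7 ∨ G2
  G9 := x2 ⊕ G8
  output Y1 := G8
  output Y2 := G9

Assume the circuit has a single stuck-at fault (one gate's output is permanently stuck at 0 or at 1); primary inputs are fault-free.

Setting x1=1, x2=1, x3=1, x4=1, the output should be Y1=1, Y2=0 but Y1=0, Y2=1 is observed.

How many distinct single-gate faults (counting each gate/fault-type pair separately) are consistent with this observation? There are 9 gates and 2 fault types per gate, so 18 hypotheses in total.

Fault-free: G1=0, G2=1, G3=1, G4=0, G5=0, G6=0, G7=0, G8=1, G9=0 → Y1=1, Y2=0. Observed Y1=0, Y2=1.
  G1: stuck-at-1 ✓; others ✗
  G2: stuck-at-0 ✓; others ✗
  G3: none of the 2 fault types match ✗
  G4: none of the 2 fault types match ✗
  G5: none of the 2 fault types match ✗
  G6: none of the 2 fault types match ✗
  G7: none of the 2 fault types match ✗
  G8: stuck-at-0 ✓; others ✗
  G9: none of the 2 fault types match ✗
Consistent faults: {G1 stuck-at-1, G2 stuck-at-0, G8 stuck-at-0} — 3 in all.

3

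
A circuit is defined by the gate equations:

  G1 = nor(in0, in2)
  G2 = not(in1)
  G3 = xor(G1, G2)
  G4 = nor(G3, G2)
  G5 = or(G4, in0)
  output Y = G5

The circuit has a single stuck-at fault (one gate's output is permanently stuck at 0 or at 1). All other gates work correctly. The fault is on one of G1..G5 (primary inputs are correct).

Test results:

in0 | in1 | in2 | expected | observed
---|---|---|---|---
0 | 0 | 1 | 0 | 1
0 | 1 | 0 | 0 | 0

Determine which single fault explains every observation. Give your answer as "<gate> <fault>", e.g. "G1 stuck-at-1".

Fault-free values for test 1 (in0=0, in1=0, in2=1): G1=0, G2=1, G3=1, G4=0, G5=0, giving Y=0. Observed 1.
Test 1: faults giving observed 1 are {G2 stuck-at-0, G4 stuck-at-1, G5 stuck-at-1}.
Test 2 (in0=0, in1=1, in2=0): fault-free G1=1, G2=0, G3=1, G4=0, G5=0 → 0; observed 0. Eliminates G4 stuck-at-1, G5 stuck-at-1.
Only G2 stuck-at-0 is consistent with every test.

G2 stuck-at-0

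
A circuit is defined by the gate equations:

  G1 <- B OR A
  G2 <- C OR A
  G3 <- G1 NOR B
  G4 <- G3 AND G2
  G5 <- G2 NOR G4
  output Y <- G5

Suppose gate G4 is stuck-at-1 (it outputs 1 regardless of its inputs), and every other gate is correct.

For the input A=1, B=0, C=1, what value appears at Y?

Propagate with G4 forced: G1=1, G2=1, G3=0, G4=1 [stuck-at-1], G5=0.
So Y = 0. (Same as the fault-free value — the fault is masked on this input.)

0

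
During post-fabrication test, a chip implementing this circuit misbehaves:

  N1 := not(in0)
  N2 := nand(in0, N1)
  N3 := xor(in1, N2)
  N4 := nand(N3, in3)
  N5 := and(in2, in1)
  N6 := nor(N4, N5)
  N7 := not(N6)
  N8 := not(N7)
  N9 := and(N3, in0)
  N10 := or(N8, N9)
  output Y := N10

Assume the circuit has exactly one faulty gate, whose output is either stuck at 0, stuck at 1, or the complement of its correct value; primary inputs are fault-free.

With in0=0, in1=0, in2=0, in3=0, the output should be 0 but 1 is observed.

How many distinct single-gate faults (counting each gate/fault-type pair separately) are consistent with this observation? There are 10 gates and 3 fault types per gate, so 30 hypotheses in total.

Fault-free: N1=1, N2=1, N3=1, N4=1, N5=0, N6=0, N7=1, N8=0, N9=0, N10=0 → 0. Observed 1.
  N1: none of the 3 fault types match ✗
  N2: none of the 3 fault types match ✗
  N3: none of the 3 fault types match ✗
  N4: stuck-at-0, inverted output ✓; others ✗
  N5: none of the 3 fault types match ✗
  N6: stuck-at-1, inverted output ✓; others ✗
  N7: stuck-at-0, inverted output ✓; others ✗
  N8: stuck-at-1, inverted output ✓; others ✗
  N9: stuck-at-1, inverted output ✓; others ✗
  N10: stuck-at-1, inverted output ✓; others ✗
Consistent faults: {N4 stuck-at-0, N4 inverted output, N6 stuck-at-1, N6 inverted output, N7 stuck-at-0, N7 inverted output, N8 stuck-at-1, N8 inverted output, N9 stuck-at-1, N9 inverted output, N10 stuck-at-1, N10 inverted output} — 12 in all.

12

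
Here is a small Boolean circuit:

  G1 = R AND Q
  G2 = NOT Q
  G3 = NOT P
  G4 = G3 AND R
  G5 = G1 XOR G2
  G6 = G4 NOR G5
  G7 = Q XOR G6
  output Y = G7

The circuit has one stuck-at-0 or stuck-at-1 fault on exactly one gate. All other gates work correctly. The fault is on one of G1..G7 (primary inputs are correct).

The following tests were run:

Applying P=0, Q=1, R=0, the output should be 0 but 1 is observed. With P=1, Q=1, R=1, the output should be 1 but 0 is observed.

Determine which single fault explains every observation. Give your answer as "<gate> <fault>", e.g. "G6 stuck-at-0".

G2 stuck-at-1

Fault-free values for test 1 (P=0, Q=1, R=0): G1=0, G2=0, G3=1, G4=0, G5=0, G6=1, G7=0, giving Y=0. Observed 1.
Test 1: faults giving observed 1 are {G1 stuck-at-1, G2 stuck-at-1, G4 stuck-at-1, G5 stuck-at-1, G6 stuck-at-0, G7 stuck-at-1}.
Test 2 (P=1, Q=1, R=1): fault-free G1=1, G2=0, G3=0, G4=0, G5=1, G6=0, G7=1 → 1; observed 0. Eliminates G1 stuck-at-1, G4 stuck-at-1, G5 stuck-at-1, G6 stuck-at-0, G7 stuck-at-1.
Only G2 stuck-at-1 is consistent with every test.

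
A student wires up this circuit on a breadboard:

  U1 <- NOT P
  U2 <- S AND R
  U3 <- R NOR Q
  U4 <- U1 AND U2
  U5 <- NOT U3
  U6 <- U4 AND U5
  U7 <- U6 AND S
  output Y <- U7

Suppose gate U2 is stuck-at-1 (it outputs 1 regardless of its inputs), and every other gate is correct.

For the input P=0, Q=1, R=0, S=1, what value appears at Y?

1

Propagate with U2 forced: U1=1, U2=1 [stuck-at-1], U3=0, U4=1, U5=1, U6=1, U7=1.
So Y = 1. (Without the fault it would be 0.)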